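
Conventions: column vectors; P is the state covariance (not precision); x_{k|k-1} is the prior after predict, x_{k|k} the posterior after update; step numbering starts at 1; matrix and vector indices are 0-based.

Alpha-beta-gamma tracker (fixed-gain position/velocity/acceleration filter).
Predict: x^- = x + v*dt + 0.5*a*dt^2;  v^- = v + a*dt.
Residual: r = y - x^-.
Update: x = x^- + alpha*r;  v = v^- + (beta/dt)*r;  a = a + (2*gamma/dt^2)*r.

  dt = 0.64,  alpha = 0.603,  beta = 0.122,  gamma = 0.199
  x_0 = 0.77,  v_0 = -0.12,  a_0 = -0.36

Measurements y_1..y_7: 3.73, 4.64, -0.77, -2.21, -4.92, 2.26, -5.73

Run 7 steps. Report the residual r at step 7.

resid = 3.9450

step 1: x_pred=0.6195  r=3.1105  x^+=2.4951  v^+=0.2425  a^+=2.6624
step 2: x_pred=3.1956  r=1.4444  x^+=4.0666  v^+=2.2218  a^+=4.0659
step 3: x_pred=6.3213  r=-7.0913  x^+=2.0452  v^+=3.4723  a^+=-2.8245
step 4: x_pred=3.6890  r=-5.8990  x^+=0.1319  v^+=0.5401  a^+=-8.5565
step 5: x_pred=-1.2748  r=-3.6452  x^+=-3.4729  v^+=-5.6309  a^+=-12.0984
step 6: x_pred=-9.5544  r=11.8144  x^+=-2.4303  v^+=-11.1218  a^+=-0.6186
step 7: x_pred=-9.6750  r=3.9450  x^+=-7.2961  v^+=-10.7657  a^+=3.2146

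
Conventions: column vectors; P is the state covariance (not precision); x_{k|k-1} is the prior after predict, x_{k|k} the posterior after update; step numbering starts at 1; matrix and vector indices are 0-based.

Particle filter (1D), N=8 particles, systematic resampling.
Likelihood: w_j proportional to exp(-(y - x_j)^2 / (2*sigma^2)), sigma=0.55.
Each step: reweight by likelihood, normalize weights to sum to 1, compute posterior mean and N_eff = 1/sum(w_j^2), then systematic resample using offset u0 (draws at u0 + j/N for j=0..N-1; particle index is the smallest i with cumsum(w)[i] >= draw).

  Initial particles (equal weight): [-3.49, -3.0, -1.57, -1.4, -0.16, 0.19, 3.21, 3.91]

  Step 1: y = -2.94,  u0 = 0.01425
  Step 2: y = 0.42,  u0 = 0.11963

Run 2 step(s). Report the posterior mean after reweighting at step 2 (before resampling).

step 1: w=[0.3642, 0.5969, 0.0270, 0.0119, 0.0000, 0.0000, 0.0000, 0.0000]  mean=-3.1208  Neff=2.0417  idx=[0, 0, 0, 1, 1, 1, 1, 1]
step 2: w=[0.0005, 0.0005, 0.0005, 0.1997, 0.1997, 0.1997, 0.1997, 0.1997]  mean=-3.0008  Neff=5.0158  idx=[3, 4, 4, 5, 6, 6, 7, 7]

post_mean = -3.0008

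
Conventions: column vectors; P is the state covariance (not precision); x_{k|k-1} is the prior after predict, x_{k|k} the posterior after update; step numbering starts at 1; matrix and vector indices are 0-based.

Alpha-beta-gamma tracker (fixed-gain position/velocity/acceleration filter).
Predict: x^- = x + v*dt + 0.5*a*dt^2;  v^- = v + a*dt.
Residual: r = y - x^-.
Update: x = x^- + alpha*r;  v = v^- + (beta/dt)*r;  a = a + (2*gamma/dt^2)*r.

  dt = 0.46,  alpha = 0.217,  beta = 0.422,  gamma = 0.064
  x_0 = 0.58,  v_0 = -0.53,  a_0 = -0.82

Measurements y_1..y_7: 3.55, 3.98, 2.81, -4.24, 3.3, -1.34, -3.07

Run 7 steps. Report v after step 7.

v_post = -6.8792

step 1: x_pred=0.2494  r=3.3006  x^+=0.9657  v^+=2.1207  a^+=1.1766
step 2: x_pred=2.0657  r=1.9143  x^+=2.4811  v^+=4.4181  a^+=2.3346
step 3: x_pred=4.7604  r=-1.9504  x^+=4.3372  v^+=3.7027  a^+=1.1547
step 4: x_pred=6.1626  r=-10.4026  x^+=3.9052  v^+=-5.3093  a^+=-5.1379
step 5: x_pred=0.9193  r=2.3807  x^+=1.4359  v^+=-5.4888  a^+=-3.6978
step 6: x_pred=-1.4801  r=0.1401  x^+=-1.4497  v^+=-7.0612  a^+=-3.6131
step 7: x_pred=-5.0802  r=2.0102  x^+=-4.6440  v^+=-6.8792  a^+=-2.3971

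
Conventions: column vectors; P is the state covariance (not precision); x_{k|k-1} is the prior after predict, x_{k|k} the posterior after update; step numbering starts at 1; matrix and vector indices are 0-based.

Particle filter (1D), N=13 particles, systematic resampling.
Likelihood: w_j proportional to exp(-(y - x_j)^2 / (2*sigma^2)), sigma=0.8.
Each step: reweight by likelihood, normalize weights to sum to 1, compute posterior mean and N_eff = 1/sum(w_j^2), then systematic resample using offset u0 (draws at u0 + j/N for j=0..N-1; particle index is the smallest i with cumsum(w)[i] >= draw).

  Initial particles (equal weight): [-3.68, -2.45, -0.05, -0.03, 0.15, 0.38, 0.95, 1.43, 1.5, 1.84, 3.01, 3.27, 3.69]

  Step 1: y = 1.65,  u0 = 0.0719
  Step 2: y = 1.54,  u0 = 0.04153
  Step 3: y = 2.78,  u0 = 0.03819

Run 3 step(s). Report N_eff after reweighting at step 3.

step 1: w=[0.0000, 0.0000, 0.0224, 0.0236, 0.0369, 0.0607, 0.1459, 0.2060, 0.2102, 0.2080, 0.0504, 0.0275, 0.0083]  mean=1.4306  Neff=6.2236  idx=[4, 6, 6, 7, 7, 7, 8, 8, 8, 9, 9, 10, 12]
step 2: w=[0.0226, 0.0778, 0.0778, 0.1012, 0.1012, 0.1012, 0.1020, 0.1020, 0.1020, 0.0952, 0.0952, 0.0189, 0.0028]  mean=1.4620  Neff=10.7441  idx=[1, 2, 3, 3, 4, 5, 6, 6, 7, 8, 9, 10, 10]
step 3: w=[0.0196, 0.0196, 0.0646, 0.0646, 0.0646, 0.0646, 0.0746, 0.0746, 0.0746, 0.0746, 0.1346, 0.1346, 0.1346]  mean=1.5976  Neff=10.6279  idx=[1, 3, 4, 5, 6, 7, 8, 9, 10, 10, 11, 12, 12]

N_eff = 10.6279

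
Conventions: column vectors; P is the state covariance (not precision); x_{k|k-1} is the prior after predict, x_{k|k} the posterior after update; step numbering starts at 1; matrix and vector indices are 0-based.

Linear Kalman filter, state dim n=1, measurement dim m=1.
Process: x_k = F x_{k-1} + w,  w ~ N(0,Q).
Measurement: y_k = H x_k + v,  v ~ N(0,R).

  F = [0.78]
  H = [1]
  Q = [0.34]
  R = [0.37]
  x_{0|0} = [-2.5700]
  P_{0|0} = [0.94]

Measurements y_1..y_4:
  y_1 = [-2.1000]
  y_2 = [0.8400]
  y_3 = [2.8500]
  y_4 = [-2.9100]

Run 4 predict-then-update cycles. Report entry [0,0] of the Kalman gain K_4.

step 1: x^-=[-2.0046]  P^-=[0.9119]  S=[1.2819]  K=[0.7114]  nu=[-0.0954]  x^+=[-2.0725]  P^+=[0.2632]
step 2: x^-=[-1.6165]  P^-=[0.5001]  S=[0.8701]  K=[0.5748]  nu=[2.4565]  x^+=[-0.2046]  P^+=[0.2127]
step 3: x^-=[-0.1596]  P^-=[0.4694]  S=[0.8394]  K=[0.5592]  nu=[3.0096]  x^+=[1.5234]  P^+=[0.2069]
step 4: x^-=[1.1882]  P^-=[0.4659]  S=[0.8359]  K=[0.5574]  nu=[-4.0982]  x^+=[-1.0959]  P^+=[0.2062]

K[0,0] = 0.5574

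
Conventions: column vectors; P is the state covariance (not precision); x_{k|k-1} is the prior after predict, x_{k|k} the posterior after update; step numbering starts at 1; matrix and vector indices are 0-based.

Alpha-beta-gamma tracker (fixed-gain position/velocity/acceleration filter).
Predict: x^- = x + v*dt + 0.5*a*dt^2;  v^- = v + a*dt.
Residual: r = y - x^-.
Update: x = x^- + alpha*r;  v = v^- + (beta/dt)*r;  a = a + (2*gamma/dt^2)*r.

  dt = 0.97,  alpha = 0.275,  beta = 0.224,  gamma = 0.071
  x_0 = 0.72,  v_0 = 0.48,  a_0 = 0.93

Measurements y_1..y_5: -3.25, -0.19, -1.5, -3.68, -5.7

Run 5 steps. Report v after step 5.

step 1: x_pred=1.6231  r=-4.8731  x^+=0.2830  v^+=0.2568  a^+=0.1946
step 2: x_pred=0.6236  r=-0.8136  x^+=0.3999  v^+=0.2576  a^+=0.0718
step 3: x_pred=0.6835  r=-2.1835  x^+=0.0830  v^+=-0.1770  a^+=-0.2578
step 4: x_pred=-0.2099  r=-3.4701  x^+=-1.1642  v^+=-1.2284  a^+=-0.7815
step 5: x_pred=-2.7234  r=-2.9766  x^+=-3.5420  v^+=-2.6738  a^+=-1.2307

v_post = -2.6738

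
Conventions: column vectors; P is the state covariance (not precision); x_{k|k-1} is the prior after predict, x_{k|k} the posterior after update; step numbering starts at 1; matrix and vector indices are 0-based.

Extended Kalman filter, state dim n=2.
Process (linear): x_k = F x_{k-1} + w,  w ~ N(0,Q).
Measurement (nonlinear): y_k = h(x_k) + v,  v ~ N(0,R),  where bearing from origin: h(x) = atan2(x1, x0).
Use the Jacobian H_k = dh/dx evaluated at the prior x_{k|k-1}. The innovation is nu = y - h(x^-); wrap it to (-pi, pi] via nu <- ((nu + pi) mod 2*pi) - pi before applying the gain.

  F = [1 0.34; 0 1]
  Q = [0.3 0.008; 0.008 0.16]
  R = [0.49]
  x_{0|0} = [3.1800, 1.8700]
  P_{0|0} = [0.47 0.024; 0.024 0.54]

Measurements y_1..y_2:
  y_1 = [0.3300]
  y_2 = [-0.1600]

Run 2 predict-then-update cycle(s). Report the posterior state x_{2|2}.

step 1: x^-=[3.8158, 1.8700]  P^-=[0.8487 0.2156; 0.2156 0.7000]  H_jac=[-0.1036 0.2113]  S=[0.5209]  K=[-0.0813; 0.2411]  nu=[-0.1257]  x^+=[3.8260, 1.8397]  P^+=[0.8453 0.2258; 0.2258 0.6697]
step 2: x^-=[4.4515, 1.8397]  P^-=[1.3763 0.4615; 0.4615 0.8297]  H_jac=[-0.0793 0.1919]  S=[0.5152]  K=[-0.0400; 0.2380]  nu=[-0.5519]  x^+=[4.4736, 1.7084]  P^+=[1.3754 0.4664; 0.4664 0.8005]

x_post = [4.4736, 1.7084]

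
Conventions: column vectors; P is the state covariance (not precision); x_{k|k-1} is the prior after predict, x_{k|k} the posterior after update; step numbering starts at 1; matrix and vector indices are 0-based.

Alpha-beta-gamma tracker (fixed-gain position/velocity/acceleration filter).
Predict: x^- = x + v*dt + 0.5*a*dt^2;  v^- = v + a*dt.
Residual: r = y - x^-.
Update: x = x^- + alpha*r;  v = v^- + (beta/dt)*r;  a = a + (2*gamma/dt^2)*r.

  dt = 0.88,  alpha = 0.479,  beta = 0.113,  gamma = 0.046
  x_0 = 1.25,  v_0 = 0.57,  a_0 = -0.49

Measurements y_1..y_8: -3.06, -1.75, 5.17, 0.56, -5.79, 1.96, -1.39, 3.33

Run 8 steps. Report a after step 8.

step 1: x_pred=1.5619  r=-4.6219  x^+=-0.6520  v^+=-0.4547  a^+=-1.0391
step 2: x_pred=-1.4545  r=-0.2955  x^+=-1.5960  v^+=-1.4070  a^+=-1.0742
step 3: x_pred=-3.2501  r=8.4201  x^+=0.7831  v^+=-1.2711  a^+=-0.0739
step 4: x_pred=-0.3641  r=0.9241  x^+=0.0786  v^+=-1.2174  a^+=0.0359
step 5: x_pred=-0.9789  r=-4.8111  x^+=-3.2834  v^+=-1.8036  a^+=-0.5357
step 6: x_pred=-5.0780  r=7.0380  x^+=-1.7068  v^+=-1.3713  a^+=0.3005
step 7: x_pred=-2.7972  r=1.4072  x^+=-2.1231  v^+=-0.9262  a^+=0.4676
step 8: x_pred=-2.7571  r=6.0871  x^+=0.1586  v^+=0.2670  a^+=1.1908

a_post = 1.1908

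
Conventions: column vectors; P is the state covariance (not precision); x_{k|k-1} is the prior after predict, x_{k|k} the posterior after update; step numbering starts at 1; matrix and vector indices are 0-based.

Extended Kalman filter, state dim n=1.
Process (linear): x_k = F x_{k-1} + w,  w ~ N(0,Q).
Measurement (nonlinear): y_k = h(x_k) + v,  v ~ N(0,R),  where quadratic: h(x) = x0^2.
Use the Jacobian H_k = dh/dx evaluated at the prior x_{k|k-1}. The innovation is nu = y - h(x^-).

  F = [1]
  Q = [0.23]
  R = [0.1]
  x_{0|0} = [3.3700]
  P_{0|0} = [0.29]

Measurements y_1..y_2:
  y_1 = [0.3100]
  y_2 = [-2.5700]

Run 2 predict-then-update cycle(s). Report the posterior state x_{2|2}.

x_post = [0.1849]

step 1: x^-=[3.3700]  P^-=[0.5200]  H_jac=[6.7400]  S=[23.7224]  K=[0.1477]  nu=[-11.0469]  x^+=[1.7379]  P^+=[0.0022]
step 2: x^-=[1.7379]  P^-=[0.2322]  H_jac=[3.4758]  S=[2.9052]  K=[0.2778]  nu=[-5.5903]  x^+=[0.1849]  P^+=[0.0080]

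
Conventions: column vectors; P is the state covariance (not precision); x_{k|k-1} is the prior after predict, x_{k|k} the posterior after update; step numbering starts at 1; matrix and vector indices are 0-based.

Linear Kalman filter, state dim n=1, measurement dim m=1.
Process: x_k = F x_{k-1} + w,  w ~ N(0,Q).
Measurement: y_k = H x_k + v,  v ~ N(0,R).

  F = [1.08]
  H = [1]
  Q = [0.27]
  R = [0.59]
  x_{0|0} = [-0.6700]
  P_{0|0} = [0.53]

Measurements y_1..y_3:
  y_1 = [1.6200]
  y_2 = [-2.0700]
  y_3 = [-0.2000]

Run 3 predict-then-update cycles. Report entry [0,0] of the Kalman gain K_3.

K[0,0] = 0.5201

step 1: x^-=[-0.7236]  P^-=[0.8882]  S=[1.4782]  K=[0.6009]  nu=[2.3436]  x^+=[0.6846]  P^+=[0.3545]
step 2: x^-=[0.7394]  P^-=[0.6835]  S=[1.2735]  K=[0.5367]  nu=[-2.8094]  x^+=[-0.7685]  P^+=[0.3167]
step 3: x^-=[-0.8299]  P^-=[0.6394]  S=[1.2294]  K=[0.5201]  nu=[0.6299]  x^+=[-0.5023]  P^+=[0.3068]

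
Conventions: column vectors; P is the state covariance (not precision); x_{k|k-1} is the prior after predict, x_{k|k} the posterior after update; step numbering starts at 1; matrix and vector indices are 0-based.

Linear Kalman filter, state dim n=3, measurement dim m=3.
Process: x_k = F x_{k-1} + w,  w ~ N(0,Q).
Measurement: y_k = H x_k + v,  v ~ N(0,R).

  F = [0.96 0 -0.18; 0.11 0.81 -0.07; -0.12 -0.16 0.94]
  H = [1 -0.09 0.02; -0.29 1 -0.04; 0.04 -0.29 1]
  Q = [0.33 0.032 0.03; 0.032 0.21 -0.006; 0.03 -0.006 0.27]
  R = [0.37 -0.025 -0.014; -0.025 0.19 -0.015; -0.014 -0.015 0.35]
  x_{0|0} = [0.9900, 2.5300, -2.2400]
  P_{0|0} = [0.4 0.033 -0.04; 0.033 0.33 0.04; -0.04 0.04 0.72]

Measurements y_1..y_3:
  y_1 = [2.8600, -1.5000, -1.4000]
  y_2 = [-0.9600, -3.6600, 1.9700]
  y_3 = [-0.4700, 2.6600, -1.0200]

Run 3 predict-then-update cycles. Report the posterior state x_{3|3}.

step 1: x^-=[1.3536, 2.3150, -2.6292]  P^-=[0.7358 0.1066 -0.1788; 0.1066 0.4368 -0.0788; -0.1788 -0.0788 0.9187]  S=[1.0836 -0.1627 -0.1575; -0.1627 0.6305 -0.2013; -0.1575 -0.2013 1.3355]  K=[0.6573 -0.0071 -0.0585; 0.1585 0.6803 -0.0294; -0.0190 0.1226 0.7159]  nu=[1.7673, -3.5276, 1.8464]  x^+=[2.4321, 0.1409, -1.7737]  P^+=[0.2496 0.0545 -0.0238; 0.0545 0.1422 0.0163; -0.0238 0.0163 0.2547]
step 2: x^-=[2.6540, 0.5059, -1.9817]  P^-=[0.5765 0.1037 -0.0717; 0.1037 0.3158 -0.0408; -0.0717 -0.0408 0.5048]  S=[0.9278 -0.1123 -0.0709; -0.1123 0.4966 -0.1409; -0.0709 -0.1409 0.8978]  K=[0.6072 0.0041 -0.0391; 0.1503 0.6024 -0.0364; -0.0077 0.0833 0.5847]  nu=[-3.5289, -3.4754, 3.9922]  x^+=[0.3410, -2.2635, 0.0902]  P^+=[0.2301 0.0523 -0.0163; 0.0523 0.1268 0.0108; -0.0163 0.0108 0.2073]
step 3: x^-=[0.3111, -1.8022, 0.4060]  P^-=[0.5544 0.0994 -0.0544; 0.0994 0.3054 -0.0386; -0.0544 -0.0386 0.4622]  S=[0.9072 -0.1101 -0.0545; -0.1101 0.4869 -0.1393; -0.0545 -0.1393 0.8544]  K=[0.5987 0.0044 -0.0325; 0.1482 0.5938 -0.0379; -0.0028 0.0758 0.5636]  nu=[-0.9515, 4.5687, -1.9611]  x^+=[-0.1745, 0.8438, -0.3503]  P^+=[0.2268 0.0516 -0.0139; 0.0516 0.1250 0.0100; -0.0139 0.0100 0.1996]

x_post = [-0.1745, 0.8438, -0.3503]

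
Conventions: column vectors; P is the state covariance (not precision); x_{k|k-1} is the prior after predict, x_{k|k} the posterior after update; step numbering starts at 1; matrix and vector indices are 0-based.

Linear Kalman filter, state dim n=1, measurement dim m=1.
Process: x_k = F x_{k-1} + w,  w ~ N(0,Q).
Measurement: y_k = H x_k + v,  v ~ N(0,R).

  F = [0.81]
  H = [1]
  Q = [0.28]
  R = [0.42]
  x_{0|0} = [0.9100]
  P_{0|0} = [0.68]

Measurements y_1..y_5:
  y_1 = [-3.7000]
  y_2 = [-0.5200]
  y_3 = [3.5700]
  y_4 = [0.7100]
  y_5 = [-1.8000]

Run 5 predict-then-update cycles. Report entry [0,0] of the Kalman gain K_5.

K[0,0] = 0.4985

step 1: x^-=[0.7371]  P^-=[0.7261]  S=[1.1461]  K=[0.6336]  nu=[-4.4371]  x^+=[-2.0740]  P^+=[0.2661]
step 2: x^-=[-1.6800]  P^-=[0.4546]  S=[0.8746]  K=[0.5198]  nu=[1.1600]  x^+=[-1.0771]  P^+=[0.2183]
step 3: x^-=[-0.8724]  P^-=[0.4232]  S=[0.8432]  K=[0.5019]  nu=[4.4424]  x^+=[1.3573]  P^+=[0.2108]
step 4: x^-=[1.0994]  P^-=[0.4183]  S=[0.8383]  K=[0.4990]  nu=[-0.3894]  x^+=[0.9051]  P^+=[0.2096]
step 5: x^-=[0.7331]  P^-=[0.4175]  S=[0.8375]  K=[0.4985]  nu=[-2.5331]  x^+=[-0.5297]  P^+=[0.2094]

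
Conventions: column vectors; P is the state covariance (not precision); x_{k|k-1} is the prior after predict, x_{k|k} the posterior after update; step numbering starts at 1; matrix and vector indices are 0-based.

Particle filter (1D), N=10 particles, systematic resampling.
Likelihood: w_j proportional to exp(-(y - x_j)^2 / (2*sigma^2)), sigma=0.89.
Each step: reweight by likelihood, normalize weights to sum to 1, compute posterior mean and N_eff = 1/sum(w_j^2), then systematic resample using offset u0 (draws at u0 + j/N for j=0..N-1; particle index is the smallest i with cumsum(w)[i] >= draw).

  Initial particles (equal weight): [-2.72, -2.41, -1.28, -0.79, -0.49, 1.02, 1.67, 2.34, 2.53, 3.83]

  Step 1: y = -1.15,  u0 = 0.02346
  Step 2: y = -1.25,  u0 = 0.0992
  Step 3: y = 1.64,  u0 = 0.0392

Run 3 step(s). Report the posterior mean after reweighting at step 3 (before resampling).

post_mean = -0.6797

step 1: w=[0.0638, 0.1110, 0.2992, 0.2786, 0.2297, 0.0155, 0.0020, 0.0001, 0.0001, 0.0000]  mean=-1.1371  Neff=4.2275  idx=[0, 1, 2, 2, 2, 3, 3, 3, 4, 4]
step 2: w=[0.0332, 0.0556, 0.1299, 0.1299, 0.1299, 0.1137, 0.1137, 0.1137, 0.0902, 0.0902]  mean=-1.0809  Neff=9.1022  idx=[2, 2, 3, 4, 5, 6, 6, 7, 8, 9]
step 3: w=[0.0201, 0.0201, 0.0201, 0.0201, 0.1052, 0.1052, 0.1052, 0.1052, 0.2494, 0.2494]  mean=-0.6797  Neff=5.8719  idx=[1, 4, 5, 6, 7, 8, 8, 8, 9, 9]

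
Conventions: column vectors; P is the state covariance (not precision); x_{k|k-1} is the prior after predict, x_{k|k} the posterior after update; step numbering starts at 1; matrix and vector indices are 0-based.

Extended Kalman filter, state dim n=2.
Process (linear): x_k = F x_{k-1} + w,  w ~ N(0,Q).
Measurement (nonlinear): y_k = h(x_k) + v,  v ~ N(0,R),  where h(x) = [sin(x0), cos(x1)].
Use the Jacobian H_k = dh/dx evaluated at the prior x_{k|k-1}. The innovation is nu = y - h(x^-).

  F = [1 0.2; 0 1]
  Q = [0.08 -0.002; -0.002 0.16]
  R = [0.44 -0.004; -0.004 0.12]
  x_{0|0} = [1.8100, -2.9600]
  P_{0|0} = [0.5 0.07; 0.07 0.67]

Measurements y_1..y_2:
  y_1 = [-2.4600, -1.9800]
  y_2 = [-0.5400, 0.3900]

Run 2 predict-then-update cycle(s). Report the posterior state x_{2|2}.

x_post = [-1.3676, -5.0263]

step 1: x^-=[1.2180, -2.9600]  P^-=[0.6348 0.2020; 0.2020 0.8300]  H_jac=[0.3455 0.0000; 0.0000 0.1806]  S=[0.5158 0.0086; 0.0086 0.1471]  K=[0.4215 0.2234; 0.1184 1.0123]  nu=[-3.3984, -0.9964]  x^+=[-0.4371, -4.3712]  P^+=[0.5342 0.1391; 0.1391 0.6700]
step 2: x^-=[-1.3113, -4.3712]  P^-=[0.6966 0.2711; 0.2711 0.8300]  H_jac=[0.2566 0.0000; 0.0000 -0.9423]  S=[0.4859 -0.0695; -0.0695 0.8570]  K=[0.3290 -0.2714; 0.0127 -0.9116]  nu=[0.4265, 0.7247]  x^+=[-1.3676, -5.0263]  P^+=[0.5685 0.0360; 0.0360 0.1161]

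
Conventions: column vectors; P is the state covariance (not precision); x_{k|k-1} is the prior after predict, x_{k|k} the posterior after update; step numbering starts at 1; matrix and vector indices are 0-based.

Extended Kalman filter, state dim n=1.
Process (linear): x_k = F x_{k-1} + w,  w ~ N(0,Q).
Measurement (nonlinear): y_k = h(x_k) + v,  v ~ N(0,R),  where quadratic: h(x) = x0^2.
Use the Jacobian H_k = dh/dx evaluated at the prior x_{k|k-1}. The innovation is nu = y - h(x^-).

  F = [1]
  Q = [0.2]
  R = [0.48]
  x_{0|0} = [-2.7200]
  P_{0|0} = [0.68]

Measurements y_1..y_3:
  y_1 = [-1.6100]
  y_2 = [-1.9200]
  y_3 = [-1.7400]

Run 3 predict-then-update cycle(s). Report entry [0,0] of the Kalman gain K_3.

K[0,0] = -0.1313

step 1: x^-=[-2.7200]  P^-=[0.8800]  H_jac=[-5.4400]  S=[26.5224]  K=[-0.1805]  nu=[-9.0084]  x^+=[-1.0940]  P^+=[0.0159]
step 2: x^-=[-1.0940]  P^-=[0.2159]  H_jac=[-2.1880]  S=[1.5137]  K=[-0.3121]  nu=[-3.1169]  x^+=[-0.1212]  P^+=[0.0685]
step 3: x^-=[-0.1212]  P^-=[0.2685]  H_jac=[-0.2424]  S=[0.4958]  K=[-0.1313]  nu=[-1.7547]  x^+=[0.1091]  P^+=[0.2599]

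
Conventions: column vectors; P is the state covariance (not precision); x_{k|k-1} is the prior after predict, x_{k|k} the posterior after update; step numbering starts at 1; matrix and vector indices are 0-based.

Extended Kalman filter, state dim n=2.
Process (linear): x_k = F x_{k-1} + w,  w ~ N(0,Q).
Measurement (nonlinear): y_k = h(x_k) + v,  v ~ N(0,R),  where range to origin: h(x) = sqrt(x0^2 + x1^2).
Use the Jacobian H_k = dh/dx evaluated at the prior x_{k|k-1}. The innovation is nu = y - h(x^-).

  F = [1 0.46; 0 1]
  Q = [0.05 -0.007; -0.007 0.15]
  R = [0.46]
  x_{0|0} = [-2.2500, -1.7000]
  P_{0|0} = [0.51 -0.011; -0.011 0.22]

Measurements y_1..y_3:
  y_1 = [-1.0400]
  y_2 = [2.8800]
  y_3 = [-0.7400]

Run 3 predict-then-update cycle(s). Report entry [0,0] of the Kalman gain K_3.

step 1: x^-=[-3.0320, -1.7000]  P^-=[0.5964 0.0832; 0.0832 0.3700]  H_jac=[-0.8723 -0.4891]  S=[1.0733]  K=[-0.5226; -0.2362]  nu=[-4.5161]  x^+=[-0.6717, -0.6332]  P^+=[0.3033 -0.0493; -0.0493 0.3101]
step 2: x^-=[-0.9630, -0.6332]  P^-=[0.3735 0.0864; 0.0864 0.4601]  H_jac=[-0.8355 -0.5494]  S=[0.9389]  K=[-0.3829; -0.3461]  nu=[1.7275]  x^+=[-1.6245, -1.2310]  P^+=[0.2359 -0.0381; -0.0381 0.3477]
step 3: x^-=[-2.1908, -1.2310]  P^-=[0.3244 0.1148; 0.1148 0.4977]  H_jac=[-0.8718 -0.4899]  S=[0.9241]  K=[-0.3669; -0.3722]  nu=[-3.2530]  x^+=[-0.9972, -0.0204]  P^+=[0.2000 -0.0113; -0.0113 0.3697]

K[0,0] = -0.3669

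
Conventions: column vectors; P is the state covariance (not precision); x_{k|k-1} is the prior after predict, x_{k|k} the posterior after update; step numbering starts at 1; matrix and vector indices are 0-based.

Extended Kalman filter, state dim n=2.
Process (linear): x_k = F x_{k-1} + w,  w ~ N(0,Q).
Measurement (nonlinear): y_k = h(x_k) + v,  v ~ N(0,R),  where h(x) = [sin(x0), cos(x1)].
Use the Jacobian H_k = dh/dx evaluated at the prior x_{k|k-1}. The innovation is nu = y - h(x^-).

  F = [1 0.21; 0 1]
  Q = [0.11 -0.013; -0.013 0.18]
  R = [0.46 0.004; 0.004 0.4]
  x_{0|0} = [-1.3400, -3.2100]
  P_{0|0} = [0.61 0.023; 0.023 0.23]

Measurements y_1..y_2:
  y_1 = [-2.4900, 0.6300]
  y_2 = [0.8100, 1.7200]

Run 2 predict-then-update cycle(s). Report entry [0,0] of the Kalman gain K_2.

step 1: x^-=[-2.0141, -3.2100]  P^-=[0.7398 0.0583; 0.0583 0.4100]  H_jac=[-0.4289 0.0000; 0.0000 -0.0684]  S=[0.5961 0.0057; 0.0057 0.4019]  K=[-0.5323 -0.0024; -0.0413 -0.0691]  nu=[-1.5867, 1.6277]  x^+=[-1.1734, -3.2570]  P^+=[0.5709 0.0449; 0.0449 0.4070]
step 2: x^-=[-1.8573, -3.2570]  P^-=[0.7177 0.1174; 0.1174 0.5870]  H_jac=[-0.2826 0.0000; 0.0000 -0.1152]  S=[0.5173 0.0078; 0.0078 0.4078]  K=[-0.3917 -0.0256; -0.0616 -0.1646]  nu=[1.7692, 2.7133]  x^+=[-2.6199, -3.8128]  P^+=[0.6379 0.1027; 0.1027 0.5739]

K[0,0] = -0.3917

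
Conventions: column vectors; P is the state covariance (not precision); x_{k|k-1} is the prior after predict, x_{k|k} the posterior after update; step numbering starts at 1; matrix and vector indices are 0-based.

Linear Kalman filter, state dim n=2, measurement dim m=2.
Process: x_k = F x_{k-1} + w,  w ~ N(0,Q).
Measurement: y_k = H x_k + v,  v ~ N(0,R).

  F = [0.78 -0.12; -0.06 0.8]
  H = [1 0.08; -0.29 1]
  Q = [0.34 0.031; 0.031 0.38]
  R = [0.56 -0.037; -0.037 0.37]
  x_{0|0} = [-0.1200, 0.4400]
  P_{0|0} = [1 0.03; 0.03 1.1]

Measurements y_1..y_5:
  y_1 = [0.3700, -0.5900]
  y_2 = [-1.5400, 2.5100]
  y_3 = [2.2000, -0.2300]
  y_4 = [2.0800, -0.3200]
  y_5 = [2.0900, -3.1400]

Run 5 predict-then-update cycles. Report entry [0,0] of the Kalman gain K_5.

step 1: x^-=[-0.1464, 0.3592]  P^-=[0.9586 -0.1025; -0.1025 1.0847]  S=[1.5092 -0.3283; -0.3283 1.5948]  K=[0.6050 -0.1140; 0.1483 0.7293]  nu=[0.4877, -0.9917]  x^+=[0.2617, -0.2917]  P^+=[0.3403 0.0341; 0.0341 0.2743]
step 2: x^-=[0.2391, -0.2491]  P^-=[0.5446 0.0103; 0.0103 0.5535]  S=[1.1098 -0.1406; -0.1406 0.9633]  K=[0.4809 -0.0831; 0.1239 0.5895]  nu=[-1.7592, 2.8284]  x^+=[-0.8419, 1.2005]  P^+=[0.2700 0.0298; 0.0298 0.2222]
step 3: x^-=[-0.8007, 1.0109]  P^-=[0.5019 0.0158; 0.0158 0.5203]  S=[1.0678 -0.1255; -0.1255 0.9233]  K=[0.4621 -0.0777; 0.1214 0.5750]  nu=[2.9199, -1.4731]  x^+=[0.6630, 0.5182]  P^+=[0.2593 0.0294; 0.0294 0.2168]
step 4: x^-=[0.4550, 0.3748]  P^-=[0.4954 0.0166; 0.0166 0.5169]  S=[1.0613 -0.1231; -0.1231 0.9189]  K=[0.4591 -0.0768; 0.1211 0.5735]  nu=[1.5951, -0.5629]  x^+=[1.2305, 0.2452]  P^+=[0.2576 0.0293; 0.0293 0.2162]
step 5: x^-=[0.9303, 0.1223]  P^-=[0.4943 0.0167; 0.0167 0.5165]  S=[1.0603 -0.1227; -0.1227 0.9184]  K=[0.4586 -0.0766; 0.1211 0.5733]  nu=[1.1499, -2.9925]  x^+=[1.6870, -1.4541]  P^+=[0.2573 0.0293; 0.0293 0.2161]

K[0,0] = 0.4586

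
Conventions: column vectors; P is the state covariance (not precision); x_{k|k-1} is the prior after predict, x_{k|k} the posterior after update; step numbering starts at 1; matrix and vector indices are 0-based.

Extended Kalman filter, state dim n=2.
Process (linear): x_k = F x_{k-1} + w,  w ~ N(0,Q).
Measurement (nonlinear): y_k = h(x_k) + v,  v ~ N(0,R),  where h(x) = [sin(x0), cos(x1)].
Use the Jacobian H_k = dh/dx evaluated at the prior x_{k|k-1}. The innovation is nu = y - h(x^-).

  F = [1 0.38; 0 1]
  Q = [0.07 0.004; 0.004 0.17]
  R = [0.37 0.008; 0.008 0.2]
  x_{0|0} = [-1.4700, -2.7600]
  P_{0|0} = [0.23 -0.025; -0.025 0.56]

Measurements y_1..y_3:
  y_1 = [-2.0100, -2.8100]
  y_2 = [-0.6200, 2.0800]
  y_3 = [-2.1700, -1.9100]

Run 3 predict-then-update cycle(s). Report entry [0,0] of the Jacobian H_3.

H_jac[0,0] = 0.9650

step 1: x^-=[-2.5188, -2.7600]  P^-=[0.3619 0.1918; 0.1918 0.7300]  H_jac=[-0.8123 0.0000; 0.0000 0.3724]  S=[0.6087 -0.0500; -0.0500 0.3012]  K=[-0.4698 0.1591; -0.1843 0.8719]  nu=[-1.4267, -1.8819]  x^+=[-2.1480, -4.1378]  P^+=[0.2124 0.0754; 0.0754 0.4643]
step 2: x^-=[-3.7204, -4.1378]  P^-=[0.4067 0.2558; 0.2558 0.6343]  H_jac=[-0.8371 0.0000; 0.0000 -0.8394]  S=[0.6550 0.1877; 0.1877 0.6469]  K=[-0.4632 -0.1975; -0.0993 -0.7942]  nu=[-1.1670, 2.6235]  x^+=[-3.6979, -6.1055]  P^+=[0.2066 0.0515; 0.0515 0.1902]
step 3: x^-=[-6.0180, -6.1055]  P^-=[0.3432 0.1277; 0.1277 0.3602]  H_jac=[0.9650 0.0000; 0.0000 -0.1767]  S=[0.6896 -0.0138; -0.0138 0.2112]  K=[0.4787 -0.0756; 0.1729 -0.2900]  nu=[-2.4321, -2.8943]  x^+=[-6.9635, -5.6867]  P^+=[0.1829 0.0639; 0.0639 0.3204]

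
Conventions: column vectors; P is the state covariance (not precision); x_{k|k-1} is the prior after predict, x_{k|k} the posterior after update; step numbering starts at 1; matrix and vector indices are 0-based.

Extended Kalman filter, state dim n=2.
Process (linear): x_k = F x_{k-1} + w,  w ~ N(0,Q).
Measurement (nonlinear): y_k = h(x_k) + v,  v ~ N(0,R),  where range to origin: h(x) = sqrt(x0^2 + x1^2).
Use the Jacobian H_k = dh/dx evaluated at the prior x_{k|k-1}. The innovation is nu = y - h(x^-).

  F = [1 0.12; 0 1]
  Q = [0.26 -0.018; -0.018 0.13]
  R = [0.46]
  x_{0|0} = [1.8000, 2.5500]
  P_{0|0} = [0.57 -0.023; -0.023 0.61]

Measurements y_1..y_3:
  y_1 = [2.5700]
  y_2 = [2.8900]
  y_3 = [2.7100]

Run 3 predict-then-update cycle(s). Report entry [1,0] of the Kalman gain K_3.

K[1,0] = 0.2570

step 1: x^-=[2.1060, 2.5500]  P^-=[0.8333 0.0322; 0.0322 0.7400]  H_jac=[0.6368 0.7710]  S=[1.2694]  K=[0.4375; 0.4656]  nu=[-0.7372]  x^+=[1.7834, 2.2067]  P^+=[0.5902 -0.2264; -0.2264 0.4648]
step 2: x^-=[2.0482, 2.2067]  P^-=[0.8026 -0.1886; -0.1886 0.5948]  H_jac=[0.6803 0.7329]  S=[0.9628]  K=[0.4235; 0.3195]  nu=[-0.1208]  x^+=[1.9971, 2.1681]  P^+=[0.6299 -0.3189; -0.3189 0.4965]
step 3: x^-=[2.2573, 2.1681]  P^-=[0.8205 -0.2773; -0.2773 0.6265]  H_jac=[0.7212 0.6927]  S=[0.9103]  K=[0.4390; 0.2570]  nu=[-0.4199]  x^+=[2.0729, 2.0602]  P^+=[0.6451 -0.3801; -0.3801 0.5664]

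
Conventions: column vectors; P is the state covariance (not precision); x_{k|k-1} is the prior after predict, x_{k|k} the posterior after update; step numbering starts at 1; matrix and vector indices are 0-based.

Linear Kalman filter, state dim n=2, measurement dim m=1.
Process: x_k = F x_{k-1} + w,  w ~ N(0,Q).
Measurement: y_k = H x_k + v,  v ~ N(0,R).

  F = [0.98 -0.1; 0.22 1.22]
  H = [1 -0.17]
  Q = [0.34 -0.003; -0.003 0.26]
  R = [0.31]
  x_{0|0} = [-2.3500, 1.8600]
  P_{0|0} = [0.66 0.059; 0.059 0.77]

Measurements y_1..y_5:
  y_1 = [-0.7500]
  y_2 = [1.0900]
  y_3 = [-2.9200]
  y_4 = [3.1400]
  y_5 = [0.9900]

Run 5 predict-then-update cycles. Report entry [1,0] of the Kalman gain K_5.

step 1: x^-=[-2.4890, 1.7522]  P^-=[0.9700 0.1146; 0.1146 1.4697]  S=[1.2835]  K=[0.7406; -0.1054]  nu=[2.0369]  x^+=[-0.9806, 1.5376]  P^+=[0.2661 0.2148; 0.2148 1.4554]
step 2: x^-=[-1.1147, 1.6601]  P^-=[0.5680 0.1288; 0.1288 2.5544]  S=[0.9080]  K=[0.6014; -0.3363]  nu=[2.4869]  x^+=[0.3810, 0.8236]  P^+=[0.2396 0.3125; 0.3125 2.4517]
step 3: x^-=[0.2910, 1.0887]  P^-=[0.5333 0.1163; 0.1163 4.0885]  S=[0.9220]  K=[0.5570; -0.6277]  nu=[-3.0259]  x^+=[-1.3946, 2.9881]  P^+=[0.2473 0.4387; 0.4387 3.7252]
step 4: x^-=[-1.6655, 3.3386]  P^-=[0.5287 0.1107; 0.1107 6.0521]  S=[0.9760]  K=[0.5225; -0.9407]  nu=[5.3731]  x^+=[1.1417, -1.7160]  P^+=[0.2623 0.5904; 0.5904 5.1883]
step 5: x^-=[1.2905, -1.8423]  P^-=[0.5281 0.1135; 0.1135 8.3119]  S=[1.0397]  K=[0.4894; -1.2499]  nu=[-0.6136]  x^+=[0.9902, -1.0753]  P^+=[0.2791 0.7494; 0.7494 6.6876]

K[1,0] = -1.2499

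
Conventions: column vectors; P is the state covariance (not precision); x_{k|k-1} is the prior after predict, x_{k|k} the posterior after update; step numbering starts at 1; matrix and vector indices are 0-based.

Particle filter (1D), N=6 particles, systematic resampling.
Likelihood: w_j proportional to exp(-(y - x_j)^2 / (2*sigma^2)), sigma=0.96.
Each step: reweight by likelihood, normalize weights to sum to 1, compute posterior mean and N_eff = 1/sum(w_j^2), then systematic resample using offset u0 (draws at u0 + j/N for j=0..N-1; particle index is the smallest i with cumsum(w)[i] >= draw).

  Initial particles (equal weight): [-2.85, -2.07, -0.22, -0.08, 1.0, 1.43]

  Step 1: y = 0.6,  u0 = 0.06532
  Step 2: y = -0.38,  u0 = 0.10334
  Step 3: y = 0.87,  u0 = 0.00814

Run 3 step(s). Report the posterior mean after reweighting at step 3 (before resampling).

step 1: w=[0.0005, 0.0067, 0.2240, 0.2510, 0.2958, 0.2220]  mean=0.5284  Neff=4.0004  idx=[2, 3, 3, 4, 4, 5]
step 2: w=[0.2615, 0.2525, 0.2525, 0.0944, 0.0944, 0.0448]  mean=0.1549  Neff=4.6362  idx=[0, 1, 1, 2, 3, 4]
step 3: w=[0.1208, 0.1410, 0.1410, 0.1410, 0.2280, 0.2280]  mean=0.3957  Neff=5.6093  idx=[0, 1, 2, 3, 4, 5]

post_mean = 0.3957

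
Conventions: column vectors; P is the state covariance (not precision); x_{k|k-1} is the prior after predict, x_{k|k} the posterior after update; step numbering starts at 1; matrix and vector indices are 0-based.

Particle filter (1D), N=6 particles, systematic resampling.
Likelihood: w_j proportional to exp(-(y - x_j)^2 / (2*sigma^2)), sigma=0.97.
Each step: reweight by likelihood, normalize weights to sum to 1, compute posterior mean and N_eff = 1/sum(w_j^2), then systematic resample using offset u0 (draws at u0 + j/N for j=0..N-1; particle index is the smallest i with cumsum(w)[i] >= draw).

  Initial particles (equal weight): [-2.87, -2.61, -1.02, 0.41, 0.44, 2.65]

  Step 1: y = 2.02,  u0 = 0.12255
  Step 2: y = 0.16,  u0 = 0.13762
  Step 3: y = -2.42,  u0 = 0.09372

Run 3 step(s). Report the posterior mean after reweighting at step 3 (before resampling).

step 1: w=[0.0000, 0.0000, 0.0055, 0.1890, 0.1988, 0.6067]  mean=1.7671  Neff=2.2555  idx=[3, 4, 5, 5, 5, 5]
step 2: w=[0.4662, 0.4623, 0.0179, 0.0179, 0.0179, 0.0179]  mean=0.5840  Neff=2.3129  idx=[0, 0, 1, 1, 1, 4]
step 3: w=[0.2110, 0.2110, 0.1927, 0.1927, 0.1927, 0.0000]  mean=0.4274  Neff=4.9902  idx=[0, 1, 2, 2, 3, 4]

post_mean = 0.4274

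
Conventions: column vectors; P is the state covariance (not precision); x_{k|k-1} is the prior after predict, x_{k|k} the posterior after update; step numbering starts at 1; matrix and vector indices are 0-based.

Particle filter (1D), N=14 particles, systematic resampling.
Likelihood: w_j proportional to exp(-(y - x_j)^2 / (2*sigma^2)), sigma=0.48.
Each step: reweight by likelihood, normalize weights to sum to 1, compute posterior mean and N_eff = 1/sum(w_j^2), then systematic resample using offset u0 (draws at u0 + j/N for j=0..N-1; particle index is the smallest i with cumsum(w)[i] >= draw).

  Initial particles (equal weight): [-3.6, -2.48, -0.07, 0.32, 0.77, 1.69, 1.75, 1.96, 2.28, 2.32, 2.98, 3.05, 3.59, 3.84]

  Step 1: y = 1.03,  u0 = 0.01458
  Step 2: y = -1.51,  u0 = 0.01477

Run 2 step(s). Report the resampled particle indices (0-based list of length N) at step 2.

step 1: w=[0.0000, 0.0000, 0.0329, 0.1523, 0.3928, 0.1768, 0.1477, 0.0696, 0.0153, 0.0123, 0.0001, 0.0001, 0.0000, 0.0000]  mean=1.1066  Neff=4.2209  idx=[2, 3, 3, 4, 4, 4, 4, 4, 5, 5, 5, 6, 6, 7]
step 2: w=[0.8839, 0.0555, 0.0555, 0.0010, 0.0010, 0.0010, 0.0010, 0.0010, 0.0000, 0.0000, 0.0000, 0.0000, 0.0000, 0.0000]  mean=-0.0225  Neff=1.2698  idx=[0, 0, 0, 0, 0, 0, 0, 0, 0, 0, 0, 0, 0, 2]

resampled_idx = [0, 0, 0, 0, 0, 0, 0, 0, 0, 0, 0, 0, 0, 2]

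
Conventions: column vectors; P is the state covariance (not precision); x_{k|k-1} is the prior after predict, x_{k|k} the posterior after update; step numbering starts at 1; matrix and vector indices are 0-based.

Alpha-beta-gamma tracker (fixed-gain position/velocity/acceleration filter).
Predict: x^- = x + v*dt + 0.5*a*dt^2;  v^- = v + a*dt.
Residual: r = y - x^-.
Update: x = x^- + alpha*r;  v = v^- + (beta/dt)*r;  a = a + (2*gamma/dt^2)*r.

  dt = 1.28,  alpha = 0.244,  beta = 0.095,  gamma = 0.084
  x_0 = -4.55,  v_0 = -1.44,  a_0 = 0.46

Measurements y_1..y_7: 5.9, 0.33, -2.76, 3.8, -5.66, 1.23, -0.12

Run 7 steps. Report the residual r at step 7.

resid = -12.7092

step 1: x_pred=-6.0164  r=11.9164  x^+=-3.1088  v^+=0.0332  a^+=1.6819
step 2: x_pred=-1.6884  r=2.0184  x^+=-1.1959  v^+=2.3358  a^+=1.8889
step 3: x_pred=3.3413  r=-6.1013  x^+=1.8526  v^+=4.3008  a^+=1.2632
step 4: x_pred=8.3924  r=-4.5924  x^+=7.2719  v^+=5.5769  a^+=0.7923
step 5: x_pred=15.0593  r=-20.7193  x^+=10.0038  v^+=5.0533  a^+=-1.3322
step 6: x_pred=15.3807  r=-14.1507  x^+=11.9279  v^+=2.2978  a^+=-2.7832
step 7: x_pred=12.5892  r=-12.7092  x^+=9.4881  v^+=-2.2079  a^+=-4.0864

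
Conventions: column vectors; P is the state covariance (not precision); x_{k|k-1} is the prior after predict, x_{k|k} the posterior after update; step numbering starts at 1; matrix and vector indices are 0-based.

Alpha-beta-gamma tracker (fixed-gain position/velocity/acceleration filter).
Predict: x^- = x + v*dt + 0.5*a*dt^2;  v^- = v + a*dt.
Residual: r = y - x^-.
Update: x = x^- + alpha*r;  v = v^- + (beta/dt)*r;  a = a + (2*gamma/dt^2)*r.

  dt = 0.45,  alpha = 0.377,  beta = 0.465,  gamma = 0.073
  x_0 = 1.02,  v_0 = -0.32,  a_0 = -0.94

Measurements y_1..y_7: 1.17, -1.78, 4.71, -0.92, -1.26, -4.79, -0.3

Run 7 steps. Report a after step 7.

a_post = -0.5569

step 1: x_pred=0.7808  r=0.3892  x^+=0.9275  v^+=-0.3409  a^+=-0.6594
step 2: x_pred=0.7074  r=-2.4874  x^+=-0.2304  v^+=-3.2079  a^+=-2.4528
step 3: x_pred=-1.9223  r=6.6323  x^+=0.5781  v^+=2.5417  a^+=2.3290
step 4: x_pred=1.9577  r=-2.8777  x^+=0.8728  v^+=0.6161  a^+=0.2542
step 5: x_pred=1.1758  r=-2.4358  x^+=0.2575  v^+=-1.7865  a^+=-1.5020
step 6: x_pred=-0.6985  r=-4.0915  x^+=-2.2410  v^+=-6.6902  a^+=-4.4519
step 7: x_pred=-5.7023  r=5.4023  x^+=-3.6657  v^+=-3.1112  a^+=-0.5569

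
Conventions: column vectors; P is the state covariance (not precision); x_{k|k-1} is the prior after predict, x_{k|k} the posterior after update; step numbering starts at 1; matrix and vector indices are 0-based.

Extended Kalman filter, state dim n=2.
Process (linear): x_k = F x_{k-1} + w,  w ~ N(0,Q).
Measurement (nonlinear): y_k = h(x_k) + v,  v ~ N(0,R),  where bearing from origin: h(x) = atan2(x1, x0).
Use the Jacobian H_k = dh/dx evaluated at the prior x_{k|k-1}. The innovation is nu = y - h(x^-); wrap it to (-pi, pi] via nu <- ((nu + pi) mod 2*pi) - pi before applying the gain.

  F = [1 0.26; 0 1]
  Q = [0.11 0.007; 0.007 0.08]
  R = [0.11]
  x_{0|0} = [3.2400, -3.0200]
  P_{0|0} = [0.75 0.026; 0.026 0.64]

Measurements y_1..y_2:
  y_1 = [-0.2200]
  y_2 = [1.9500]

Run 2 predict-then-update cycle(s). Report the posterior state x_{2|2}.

step 1: x^-=[2.4548, -3.0200]  P^-=[0.9168 0.1994; 0.1994 0.7200]  H_jac=[0.1994 0.1621]  S=[0.1782]  K=[1.2068; 0.8777]  nu=[0.6683]  x^+=[3.2613, -2.4335]  P^+=[0.6572 0.0106; 0.0106 0.5827]
step 2: x^-=[2.6286, -2.4335]  P^-=[0.8121 0.1691; 0.1691 0.6627]  H_jac=[0.1897 0.2049]  S=[0.1802]  K=[1.0471; 0.9315]  nu=[2.6969]  x^+=[5.4526, 0.0788]  P^+=[0.6145 -0.0066; -0.0066 0.5063]

x_post = [5.4526, 0.0788]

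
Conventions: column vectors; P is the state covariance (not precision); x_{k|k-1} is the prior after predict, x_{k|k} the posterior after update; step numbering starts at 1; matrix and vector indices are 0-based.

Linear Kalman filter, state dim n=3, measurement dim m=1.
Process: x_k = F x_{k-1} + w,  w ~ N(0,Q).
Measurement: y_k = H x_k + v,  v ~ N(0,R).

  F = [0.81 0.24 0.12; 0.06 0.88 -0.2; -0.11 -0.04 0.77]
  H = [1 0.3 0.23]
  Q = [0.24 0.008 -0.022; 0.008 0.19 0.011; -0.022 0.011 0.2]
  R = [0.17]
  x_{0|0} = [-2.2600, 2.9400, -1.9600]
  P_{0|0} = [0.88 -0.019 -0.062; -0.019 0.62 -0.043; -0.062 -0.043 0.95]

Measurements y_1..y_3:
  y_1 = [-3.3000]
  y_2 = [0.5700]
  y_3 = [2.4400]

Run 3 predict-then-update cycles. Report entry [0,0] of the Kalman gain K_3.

K[0,0] = 0.5732

step 1: x^-=[-1.3602, 2.8436, -1.3782]  P^-=[0.8448 0.1522 -0.0631; 0.1522 0.7259 -0.1948; -0.0631 -0.1948 0.7879]  S=[1.1573]  K=[0.7569; 0.2810; 0.0516]  nu=[-2.4759]  x^+=[-3.2343, 2.1479, -1.5060]  P^+=[0.1818 -0.0939 -0.1083; -0.0939 0.6345 -0.2115; -0.1083 -0.2115 0.7848]
step 2: x^-=[-2.2850, 1.9973, -0.8898]  P^-=[0.3373 0.0683 -0.0704; 0.0683 0.7806 -0.2765; -0.0704 -0.2765 0.6991]  S=[0.5850]  K=[0.5840; 0.4083; 0.0127]  nu=[2.4605]  x^+=[-0.8481, 3.0019, -0.8586]  P^+=[0.1378 -0.0712 -0.0748; -0.0712 0.6830 -0.2795; -0.0748 -0.2795 0.6990]
step 3: x^-=[-0.0695, 2.7625, -0.6879]  P^-=[0.3215 0.0859 -0.0680; 0.0859 0.8401 -0.3113; -0.0680 -0.3113 0.6464]  S=[0.5786]  K=[0.5732; 0.4602; -0.0220]  nu=[1.8390]  x^+=[0.9845, 3.6089, -0.7283]  P^+=[0.1314 -0.0668 -0.0607; -0.0668 0.7175 -0.3054; -0.0607 -0.3054 0.6462]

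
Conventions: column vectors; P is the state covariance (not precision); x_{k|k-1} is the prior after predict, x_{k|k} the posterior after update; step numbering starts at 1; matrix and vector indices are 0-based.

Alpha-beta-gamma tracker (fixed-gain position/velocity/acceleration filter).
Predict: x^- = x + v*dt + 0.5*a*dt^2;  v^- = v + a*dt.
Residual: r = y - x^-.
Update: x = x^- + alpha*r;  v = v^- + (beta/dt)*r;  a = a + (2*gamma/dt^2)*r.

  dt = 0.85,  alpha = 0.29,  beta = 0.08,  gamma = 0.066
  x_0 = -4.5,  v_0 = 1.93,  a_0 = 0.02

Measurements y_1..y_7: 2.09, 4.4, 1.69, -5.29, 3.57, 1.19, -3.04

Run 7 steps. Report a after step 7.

step 1: x_pred=-2.8523  r=4.9423  x^+=-1.4190  v^+=2.4122  a^+=0.9229
step 2: x_pred=0.9647  r=3.4353  x^+=1.9610  v^+=3.5200  a^+=1.5506
step 3: x_pred=5.5131  r=-3.8231  x^+=4.4044  v^+=4.4781  a^+=0.8521
step 4: x_pred=8.5186  r=-13.8086  x^+=4.5141  v^+=3.9028  a^+=-1.6707
step 5: x_pred=7.2279  r=-3.6579  x^+=6.1671  v^+=2.1384  a^+=-2.3390
step 6: x_pred=7.1398  r=-5.9498  x^+=5.4144  v^+=-0.4098  a^+=-3.4261
step 7: x_pred=3.8284  r=-6.8684  x^+=1.8366  v^+=-3.9684  a^+=-4.6809

a_post = -4.6809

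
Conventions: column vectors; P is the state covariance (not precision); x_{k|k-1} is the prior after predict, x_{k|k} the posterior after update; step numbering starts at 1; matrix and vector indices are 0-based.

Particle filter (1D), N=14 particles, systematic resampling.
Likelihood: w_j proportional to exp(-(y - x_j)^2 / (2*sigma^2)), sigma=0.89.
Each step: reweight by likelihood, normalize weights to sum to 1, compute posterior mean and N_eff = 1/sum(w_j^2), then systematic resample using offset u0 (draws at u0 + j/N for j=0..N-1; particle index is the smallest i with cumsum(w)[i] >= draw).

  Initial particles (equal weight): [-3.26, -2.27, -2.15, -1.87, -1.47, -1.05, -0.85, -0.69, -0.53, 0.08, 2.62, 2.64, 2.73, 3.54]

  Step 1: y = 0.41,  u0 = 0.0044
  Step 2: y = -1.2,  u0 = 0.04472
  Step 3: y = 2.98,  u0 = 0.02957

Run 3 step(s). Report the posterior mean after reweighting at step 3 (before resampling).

post_mean = -0.0006

step 1: w=[0.0001, 0.0037, 0.0055, 0.0130, 0.0371, 0.0899, 0.1268, 0.1609, 0.1977, 0.3224, 0.0158, 0.0150, 0.0116, 0.0007]  mean=-0.3764  Neff=5.1223  idx=[2, 5, 5, 6, 7, 7, 7, 8, 8, 9, 9, 9, 9, 9]
step 2: w=[0.0609, 0.1061, 0.1061, 0.0996, 0.0913, 0.0913, 0.0913, 0.0811, 0.0811, 0.0383, 0.0383, 0.0383, 0.0383, 0.0383]  mean=-0.6980  Neff=12.2533  idx=[0, 1, 2, 2, 3, 4, 5, 5, 6, 7, 8, 9, 11, 13]
step 3: w=[0.0000, 0.0021, 0.0021, 0.0021, 0.0057, 0.0122, 0.0122, 0.0122, 0.0122, 0.0251, 0.0251, 0.2964, 0.2964, 0.2964]  mean=-0.0006  Neff=3.7681  idx=[6, 10, 11, 11, 11, 11, 12, 12, 12, 12, 13, 13, 13, 13]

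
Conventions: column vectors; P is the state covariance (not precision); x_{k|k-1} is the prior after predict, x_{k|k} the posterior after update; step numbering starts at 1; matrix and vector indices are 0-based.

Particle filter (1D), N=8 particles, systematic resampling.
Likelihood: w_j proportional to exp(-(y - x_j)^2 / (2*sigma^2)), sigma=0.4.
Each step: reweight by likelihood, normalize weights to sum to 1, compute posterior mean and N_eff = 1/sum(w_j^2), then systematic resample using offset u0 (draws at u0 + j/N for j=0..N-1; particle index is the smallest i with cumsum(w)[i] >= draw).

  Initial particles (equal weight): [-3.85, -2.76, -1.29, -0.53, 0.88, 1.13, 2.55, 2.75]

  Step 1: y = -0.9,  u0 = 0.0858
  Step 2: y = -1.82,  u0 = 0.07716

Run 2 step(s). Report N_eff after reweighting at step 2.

N_eff = 4.1061

step 1: w=[0.0000, 0.0000, 0.4881, 0.5118, 0.0000, 0.0000, 0.0000, 0.0000]  mean=-0.9009  Neff=1.9991  idx=[2, 2, 2, 2, 3, 3, 3, 3]
step 2: w=[0.2467, 0.2467, 0.2467, 0.2467, 0.0033, 0.0033, 0.0033, 0.0033]  mean=-1.2800  Neff=4.1061  idx=[0, 0, 1, 1, 2, 2, 3, 3]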